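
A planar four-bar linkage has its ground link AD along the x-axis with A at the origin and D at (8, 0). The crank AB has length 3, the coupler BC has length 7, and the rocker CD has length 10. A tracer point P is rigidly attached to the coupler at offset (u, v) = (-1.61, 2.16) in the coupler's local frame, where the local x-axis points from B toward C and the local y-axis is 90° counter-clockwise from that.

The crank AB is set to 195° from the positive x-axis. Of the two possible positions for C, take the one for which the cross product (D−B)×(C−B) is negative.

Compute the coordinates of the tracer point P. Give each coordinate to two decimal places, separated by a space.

-1.86 1.71

A=(0,0), D=(8.00,0)
B = A + 3.00·(cos195°, sin195°) = (-2.8978, -0.7765)
|BD| = 10.9254
circle(B,7.00) ∩ circle(D,10.00): a=3.1287, h=6.2619
  candidates: C₊=(-0.2220,5.6920) cross=68.414; C₋=(0.6680,-6.8002) cross=-68.414
  mode - wants cross < 0 → take C=(0.6680,-6.8002) (cross=-68.414)
ex = (C−B)/|BC| = (0.5094,-0.8605); ey = (0.8605,0.5094)
P = B + -1.61·ex + 2.16·ey = (-1.8592,1.7093)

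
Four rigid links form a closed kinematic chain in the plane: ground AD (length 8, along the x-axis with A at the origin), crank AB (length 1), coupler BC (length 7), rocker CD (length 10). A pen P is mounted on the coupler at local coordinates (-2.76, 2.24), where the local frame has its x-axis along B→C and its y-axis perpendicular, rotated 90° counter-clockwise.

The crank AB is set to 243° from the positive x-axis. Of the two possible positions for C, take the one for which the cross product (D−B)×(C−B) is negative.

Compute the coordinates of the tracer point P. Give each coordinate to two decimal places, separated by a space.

0.92 2.39

A=(0,0), D=(8.00,0)
B = A + 1.00·(cos243°, sin243°) = (-0.4540, -0.8910)
|BD| = 8.5008
circle(B,7.00) ∩ circle(D,10.00): a=1.2507, h=6.8874
  candidates: C₊=(0.0679,6.0895) cross=58.548; C₋=(1.5117,-7.6093) cross=-58.548
  mode - wants cross < 0 → take C=(1.5117,-7.6093) (cross=-58.548)
ex = (C−B)/|BC| = (0.2808,-0.9598); ey = (0.9598,0.2808)
P = B + -2.76·ex + 2.24·ey = (0.9208,2.3870)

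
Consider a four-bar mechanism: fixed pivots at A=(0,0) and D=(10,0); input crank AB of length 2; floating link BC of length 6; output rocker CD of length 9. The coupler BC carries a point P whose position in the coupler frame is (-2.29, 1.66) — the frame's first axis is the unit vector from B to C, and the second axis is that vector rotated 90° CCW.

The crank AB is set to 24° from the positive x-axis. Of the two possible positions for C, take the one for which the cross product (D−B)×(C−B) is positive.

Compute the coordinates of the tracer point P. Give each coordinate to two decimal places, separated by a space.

-0.48 -0.82

A=(0,0), D=(10.00,0)
B = A + 2.00·(cos24°, sin24°) = (1.8271, 0.8135)
|BD| = 8.2133
circle(B,6.00) ∩ circle(D,9.00): a=1.3672, h=5.8422
  candidates: C₊=(3.7662,6.4915) cross=47.983; C₋=(2.6089,-5.1354) cross=-47.983
  mode + wants cross > 0 → take C=(3.7662,6.4915) (cross=47.983)
ex = (C−B)/|BC| = (0.3232,0.9463); ey = (-0.9463,0.3232)
P = B + -2.29·ex + 1.66·ey = (-0.4839,-0.8172)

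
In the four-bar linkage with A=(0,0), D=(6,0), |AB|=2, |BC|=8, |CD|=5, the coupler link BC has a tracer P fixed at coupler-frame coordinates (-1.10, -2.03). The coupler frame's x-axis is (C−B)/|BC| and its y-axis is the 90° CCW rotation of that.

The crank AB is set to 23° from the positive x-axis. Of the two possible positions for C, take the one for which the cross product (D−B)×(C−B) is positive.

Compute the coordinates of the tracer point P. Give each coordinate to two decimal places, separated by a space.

1.59 -1.51

A=(0,0), D=(6.00,0)
B = A + 2.00·(cos23°, sin23°) = (1.8410, 0.7815)
|BD| = 4.2318
circle(B,8.00) ∩ circle(D,5.00): a=6.7239, h=4.3347
  candidates: C₊=(9.2497,3.7999) cross=18.343; C₋=(7.6488,-4.7203) cross=-18.343
  mode + wants cross > 0 → take C=(9.2497,3.7999) (cross=18.343)
ex = (C−B)/|BC| = (0.9261,0.3773); ey = (-0.3773,0.9261)
P = B + -1.10·ex + -2.03·ey = (1.5882,-1.5135)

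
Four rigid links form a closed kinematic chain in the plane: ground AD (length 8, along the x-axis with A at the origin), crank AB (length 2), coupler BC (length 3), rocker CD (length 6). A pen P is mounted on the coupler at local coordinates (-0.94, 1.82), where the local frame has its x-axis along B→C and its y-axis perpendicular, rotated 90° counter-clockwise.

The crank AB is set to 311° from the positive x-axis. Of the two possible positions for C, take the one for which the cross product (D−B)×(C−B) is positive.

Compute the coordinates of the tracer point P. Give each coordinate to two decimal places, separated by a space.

A=(0,0), D=(8.00,0)
B = A + 2.00·(cos311°, sin311°) = (1.3121, -1.5094)
|BD| = 6.8561
circle(B,3.00) ∩ circle(D,6.00): a=1.4590, h=2.6213
  candidates: C₊=(2.1582,1.3688) cross=17.972; C₋=(3.3124,-3.7452) cross=-17.972
  mode + wants cross > 0 → take C=(2.1582,1.3688) (cross=17.972)
ex = (C−B)/|BC| = (0.2820,0.9594); ey = (-0.9594,0.2820)
P = B + -0.94·ex + 1.82·ey = (-0.6991,-1.8980)

-0.70 -1.90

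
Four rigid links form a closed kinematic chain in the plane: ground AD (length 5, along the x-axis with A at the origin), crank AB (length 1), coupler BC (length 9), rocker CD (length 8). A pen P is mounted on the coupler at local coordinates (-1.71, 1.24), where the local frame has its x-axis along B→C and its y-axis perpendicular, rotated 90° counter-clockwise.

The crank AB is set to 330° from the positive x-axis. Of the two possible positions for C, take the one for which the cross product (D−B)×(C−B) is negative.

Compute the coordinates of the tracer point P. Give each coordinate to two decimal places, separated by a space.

A=(0,0), D=(5.00,0)
B = A + 1.00·(cos330°, sin330°) = (0.8660, -0.5000)
|BD| = 4.1641
circle(B,9.00) ∩ circle(D,8.00): a=4.1233, h=7.9999
  candidates: C₊=(3.9989,7.9371) cross=33.312; C₋=(5.9201,-7.9469) cross=-33.312
  mode - wants cross < 0 → take C=(5.9201,-7.9469) (cross=-33.312)
ex = (C−B)/|BC| = (0.5616,-0.8274); ey = (0.8274,0.5616)
P = B + -1.71·ex + 1.24·ey = (0.9318,1.6113)

0.93 1.61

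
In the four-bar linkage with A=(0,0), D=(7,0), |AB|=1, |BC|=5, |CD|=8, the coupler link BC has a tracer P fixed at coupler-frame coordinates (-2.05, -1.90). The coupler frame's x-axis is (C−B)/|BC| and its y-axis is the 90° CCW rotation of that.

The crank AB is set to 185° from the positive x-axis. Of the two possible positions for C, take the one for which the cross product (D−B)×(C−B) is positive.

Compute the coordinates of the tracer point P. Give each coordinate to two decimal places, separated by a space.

0.20 -2.61

A=(0,0), D=(7.00,0)
B = A + 1.00·(cos185°, sin185°) = (-0.9962, -0.0872)
|BD| = 7.9967
circle(B,5.00) ∩ circle(D,8.00): a=1.5598, h=4.7505
  candidates: C₊=(0.5118,4.6800) cross=37.988; C₋=(0.6153,-4.8203) cross=-37.988
  mode + wants cross > 0 → take C=(0.5118,4.6800) (cross=37.988)
ex = (C−B)/|BC| = (0.3016,0.9534); ey = (-0.9534,0.3016)
P = B + -2.05·ex + -1.90·ey = (0.1971,-2.6147)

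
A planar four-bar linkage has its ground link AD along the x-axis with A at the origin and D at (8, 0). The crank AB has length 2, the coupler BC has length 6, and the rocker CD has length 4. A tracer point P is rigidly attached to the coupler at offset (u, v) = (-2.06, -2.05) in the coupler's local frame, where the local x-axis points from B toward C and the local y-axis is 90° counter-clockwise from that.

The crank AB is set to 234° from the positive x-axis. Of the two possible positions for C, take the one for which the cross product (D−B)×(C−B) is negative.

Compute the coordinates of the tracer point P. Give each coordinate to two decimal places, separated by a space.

A=(0,0), D=(8.00,0)
B = A + 2.00·(cos234°, sin234°) = (-1.1756, -1.6180)
|BD| = 9.3171
circle(B,6.00) ∩ circle(D,4.00): a=5.7319, h=1.7736
  candidates: C₊=(4.1612,1.1241) cross=16.525; C₋=(4.7772,-2.3693) cross=-16.525
  mode - wants cross < 0 → take C=(4.7772,-2.3693) (cross=-16.525)
ex = (C−B)/|BC| = (0.9921,-0.1252); ey = (0.1252,0.9921)
P = B + -2.06·ex + -2.05·ey = (-3.4760,-3.3940)

-3.48 -3.39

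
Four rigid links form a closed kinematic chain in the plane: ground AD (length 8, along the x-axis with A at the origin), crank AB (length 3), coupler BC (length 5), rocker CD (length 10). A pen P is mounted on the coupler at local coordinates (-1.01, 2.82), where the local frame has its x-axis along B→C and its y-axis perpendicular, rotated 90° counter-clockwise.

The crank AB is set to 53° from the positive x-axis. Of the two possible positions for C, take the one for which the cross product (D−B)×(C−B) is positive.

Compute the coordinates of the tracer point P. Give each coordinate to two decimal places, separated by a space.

-0.88 1.07

A=(0,0), D=(8.00,0)
B = A + 3.00·(cos53°, sin53°) = (1.8054, 2.3959)
|BD| = 6.6418
circle(B,5.00) ∩ circle(D,10.00): a=-2.3252, h=4.4264
  candidates: C₊=(1.2335,7.3631) cross=29.399; C₋=(-1.9600,-0.8937) cross=-29.399
  mode + wants cross > 0 → take C=(1.2335,7.3631) (cross=29.399)
ex = (C−B)/|BC| = (-0.1144,0.9934); ey = (-0.9934,-0.1144)
P = B + -1.01·ex + 2.82·ey = (-0.8805,1.0700)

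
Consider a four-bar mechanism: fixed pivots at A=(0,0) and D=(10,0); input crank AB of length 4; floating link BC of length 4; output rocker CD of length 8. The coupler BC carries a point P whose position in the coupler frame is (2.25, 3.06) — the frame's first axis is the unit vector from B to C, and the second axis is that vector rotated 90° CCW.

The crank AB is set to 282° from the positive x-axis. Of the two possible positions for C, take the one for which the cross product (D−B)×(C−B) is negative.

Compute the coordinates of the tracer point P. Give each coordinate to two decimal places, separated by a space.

4.22 -2.20

A=(0,0), D=(10.00,0)
B = A + 4.00·(cos282°, sin282°) = (0.8316, -3.9126)
|BD| = 9.9683
circle(B,4.00) ∩ circle(D,8.00): a=2.5765, h=3.0597
  candidates: C₊=(2.0005,-0.0872) cross=30.500; C₋=(4.4023,-5.7154) cross=-30.500
  mode - wants cross < 0 → take C=(4.4023,-5.7154) (cross=-30.500)
ex = (C−B)/|BC| = (0.8927,-0.4507); ey = (0.4507,0.8927)
P = B + 2.25·ex + 3.06·ey = (4.2193,-2.1951)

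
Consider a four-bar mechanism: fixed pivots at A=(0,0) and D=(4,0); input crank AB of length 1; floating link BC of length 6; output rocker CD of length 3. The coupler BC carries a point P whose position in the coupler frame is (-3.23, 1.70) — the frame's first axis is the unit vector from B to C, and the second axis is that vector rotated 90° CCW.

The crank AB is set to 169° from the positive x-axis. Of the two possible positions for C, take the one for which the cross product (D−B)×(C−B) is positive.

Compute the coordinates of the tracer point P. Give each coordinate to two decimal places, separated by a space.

A=(0,0), D=(4.00,0)
B = A + 1.00·(cos169°, sin169°) = (-0.9816, 0.1908)
|BD| = 4.9853
circle(B,6.00) ∩ circle(D,3.00): a=5.2006, h=2.9923
  candidates: C₊=(4.3297,2.9818) cross=14.917; C₋=(4.1006,-2.9983) cross=-14.917
  mode + wants cross > 0 → take C=(4.3297,2.9818) (cross=14.917)
ex = (C−B)/|BC| = (0.8852,0.4652); ey = (-0.4652,0.8852)
P = B + -3.23·ex + 1.70·ey = (-4.6317,0.1932)

-4.63 0.19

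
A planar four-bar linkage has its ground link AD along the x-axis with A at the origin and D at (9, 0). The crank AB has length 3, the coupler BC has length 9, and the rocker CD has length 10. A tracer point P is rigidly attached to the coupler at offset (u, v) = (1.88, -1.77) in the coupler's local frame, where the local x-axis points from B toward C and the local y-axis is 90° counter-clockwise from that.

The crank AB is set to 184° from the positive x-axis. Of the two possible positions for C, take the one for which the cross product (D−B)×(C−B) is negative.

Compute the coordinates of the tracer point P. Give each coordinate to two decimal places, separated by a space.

-3.30 -2.77

A=(0,0), D=(9.00,0)
B = A + 3.00·(cos184°, sin184°) = (-2.9927, -0.2093)
|BD| = 11.9945
circle(B,9.00) ∩ circle(D,10.00): a=5.2052, h=7.3420
  candidates: C₊=(2.0836,7.2225) cross=88.064; C₋=(2.3398,-7.4594) cross=-88.064
  mode - wants cross < 0 → take C=(2.3398,-7.4594) (cross=-88.064)
ex = (C−B)/|BC| = (0.5925,-0.8056); ey = (0.8056,0.5925)
P = B + 1.88·ex + -1.77·ey = (-3.3046,-2.7725)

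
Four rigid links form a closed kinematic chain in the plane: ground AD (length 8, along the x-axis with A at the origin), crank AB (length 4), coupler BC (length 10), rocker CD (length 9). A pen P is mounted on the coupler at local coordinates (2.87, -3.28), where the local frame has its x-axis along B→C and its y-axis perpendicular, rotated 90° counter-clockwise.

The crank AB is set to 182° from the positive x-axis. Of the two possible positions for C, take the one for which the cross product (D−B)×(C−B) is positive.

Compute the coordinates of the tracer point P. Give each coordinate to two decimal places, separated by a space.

A=(0,0), D=(8.00,0)
B = A + 4.00·(cos182°, sin182°) = (-3.9976, -0.1396)
|BD| = 11.9984
circle(B,10.00) ∩ circle(D,9.00): a=6.7910, h=7.3405
  candidates: C₊=(2.7075,7.2794) cross=88.074; C₋=(2.8783,-7.4006) cross=-88.074
  mode + wants cross > 0 → take C=(2.7075,7.2794) (cross=88.074)
ex = (C−B)/|BC| = (0.6705,0.7419); ey = (-0.7419,0.6705)
P = B + 2.87·ex + -3.28·ey = (0.3602,-0.2096)

0.36 -0.21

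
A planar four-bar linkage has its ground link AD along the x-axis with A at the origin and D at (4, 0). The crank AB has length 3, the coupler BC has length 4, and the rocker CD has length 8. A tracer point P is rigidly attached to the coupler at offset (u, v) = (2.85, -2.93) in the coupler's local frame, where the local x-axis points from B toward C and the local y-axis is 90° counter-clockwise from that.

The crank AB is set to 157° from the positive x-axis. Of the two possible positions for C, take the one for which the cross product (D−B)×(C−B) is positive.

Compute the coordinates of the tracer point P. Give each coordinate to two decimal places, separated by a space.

0.57 3.54

A=(0,0), D=(4.00,0)
B = A + 3.00·(cos157°, sin157°) = (-2.7615, 1.1722)
|BD| = 6.8624
circle(B,4.00) ∩ circle(D,8.00): a=-0.0661, h=3.9995
  candidates: C₊=(-2.1435,5.1242) cross=27.446; C₋=(-3.5099,-2.7572) cross=-27.446
  mode + wants cross > 0 → take C=(-2.1435,5.1242) (cross=27.446)
ex = (C−B)/|BC| = (0.1545,0.9880); ey = (-0.9880,0.1545)
P = B + 2.85·ex + -2.93·ey = (0.5736,3.5353)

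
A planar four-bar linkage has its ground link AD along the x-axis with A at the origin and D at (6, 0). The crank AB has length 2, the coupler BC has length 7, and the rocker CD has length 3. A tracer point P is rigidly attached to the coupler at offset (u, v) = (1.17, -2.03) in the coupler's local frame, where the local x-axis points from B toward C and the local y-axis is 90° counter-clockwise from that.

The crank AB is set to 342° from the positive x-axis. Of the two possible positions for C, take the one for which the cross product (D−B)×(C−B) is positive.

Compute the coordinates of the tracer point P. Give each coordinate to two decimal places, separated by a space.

A=(0,0), D=(6.00,0)
B = A + 2.00·(cos342°, sin342°) = (1.9021, -0.6180)
|BD| = 4.1442
circle(B,7.00) ∩ circle(D,3.00): a=6.8981, h=1.1900
  candidates: C₊=(8.5456,1.5874) cross=4.932; C₋=(8.9005,-0.7660) cross=-4.932
  mode + wants cross > 0 → take C=(8.5456,1.5874) (cross=4.932)
ex = (C−B)/|BC| = (0.9491,0.3151); ey = (-0.3151,0.9491)
P = B + 1.17·ex + -2.03·ey = (3.6521,-2.1760)

3.65 -2.18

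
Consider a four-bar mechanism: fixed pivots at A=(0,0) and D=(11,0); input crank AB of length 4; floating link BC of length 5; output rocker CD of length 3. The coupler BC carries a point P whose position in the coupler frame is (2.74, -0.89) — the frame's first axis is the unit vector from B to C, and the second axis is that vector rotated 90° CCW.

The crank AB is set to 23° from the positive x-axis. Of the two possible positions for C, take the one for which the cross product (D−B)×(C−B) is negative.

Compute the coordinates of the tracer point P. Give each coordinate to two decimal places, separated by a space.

5.69 -0.50

A=(0,0), D=(11.00,0)
B = A + 4.00·(cos23°, sin23°) = (3.6820, 1.5629)
|BD| = 7.4830
circle(B,5.00) ∩ circle(D,3.00): a=4.8106, h=1.3631
  candidates: C₊=(8.6712,1.8912) cross=10.200; C₋=(8.1018,-0.7749) cross=-10.200
  mode - wants cross < 0 → take C=(8.1018,-0.7749) (cross=-10.200)
ex = (C−B)/|BC| = (0.8840,-0.4676); ey = (0.4676,0.8840)
P = B + 2.74·ex + -0.89·ey = (5.6879,-0.5049)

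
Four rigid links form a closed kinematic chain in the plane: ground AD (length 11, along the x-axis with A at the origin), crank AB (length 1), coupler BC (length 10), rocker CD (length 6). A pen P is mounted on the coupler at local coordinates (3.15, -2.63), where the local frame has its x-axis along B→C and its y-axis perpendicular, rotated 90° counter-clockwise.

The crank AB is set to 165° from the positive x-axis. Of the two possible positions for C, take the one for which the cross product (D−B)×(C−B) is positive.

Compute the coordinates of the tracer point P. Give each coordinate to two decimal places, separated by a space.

3.06 -0.53

A=(0,0), D=(11.00,0)
B = A + 1.00·(cos165°, sin165°) = (-0.9659, 0.2588)
|BD| = 11.9687
circle(B,10.00) ∩ circle(D,6.00): a=8.6580, h=5.0039
  candidates: C₊=(7.7983,5.0743) cross=59.890; C₋=(7.5818,-4.9311) cross=-59.890
  mode + wants cross > 0 → take C=(7.7983,5.0743) (cross=59.890)
ex = (C−B)/|BC| = (0.8764,0.4816); ey = (-0.4816,0.8764)
P = B + 3.15·ex + -2.63·ey = (3.0613,-0.5293)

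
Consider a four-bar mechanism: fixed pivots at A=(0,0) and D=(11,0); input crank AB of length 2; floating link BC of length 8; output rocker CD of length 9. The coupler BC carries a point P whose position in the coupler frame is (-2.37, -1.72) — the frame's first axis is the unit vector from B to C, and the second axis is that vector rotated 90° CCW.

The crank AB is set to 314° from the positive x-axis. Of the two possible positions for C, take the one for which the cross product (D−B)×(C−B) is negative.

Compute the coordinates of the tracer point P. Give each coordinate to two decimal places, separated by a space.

-1.43 -0.65

A=(0,0), D=(11.00,0)
B = A + 2.00·(cos314°, sin314°) = (1.3893, -1.4387)
|BD| = 9.7178
circle(B,8.00) ∩ circle(D,9.00): a=3.9842, h=6.9373
  candidates: C₊=(4.3026,6.0120) cross=67.415; C₋=(6.3567,-7.7097) cross=-67.415
  mode - wants cross < 0 → take C=(6.3567,-7.7097) (cross=-67.415)
ex = (C−B)/|BC| = (0.6209,-0.7839); ey = (0.7839,0.6209)
P = B + -2.37·ex + -1.72·ey = (-1.4305,-0.6489)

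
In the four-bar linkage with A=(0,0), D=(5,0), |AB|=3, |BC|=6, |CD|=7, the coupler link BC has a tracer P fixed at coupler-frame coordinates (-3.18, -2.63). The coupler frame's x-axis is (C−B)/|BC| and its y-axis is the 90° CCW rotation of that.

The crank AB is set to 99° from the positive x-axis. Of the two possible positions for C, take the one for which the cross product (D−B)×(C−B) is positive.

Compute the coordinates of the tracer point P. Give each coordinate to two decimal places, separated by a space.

-1.11 -1.11

A=(0,0), D=(5.00,0)
B = A + 3.00·(cos99°, sin99°) = (-0.4693, 2.9631)
|BD| = 6.2204
circle(B,6.00) ∩ circle(D,7.00): a=2.0652, h=5.6334
  candidates: C₊=(4.0300,6.9325) cross=35.042; C₋=(-1.3369,-2.9739) cross=-35.042
  mode + wants cross > 0 → take C=(4.0300,6.9325) (cross=35.042)
ex = (C−B)/|BC| = (0.7499,0.6616); ey = (-0.6616,0.7499)
P = B + -3.18·ex + -2.63·ey = (-1.1140,-1.1129)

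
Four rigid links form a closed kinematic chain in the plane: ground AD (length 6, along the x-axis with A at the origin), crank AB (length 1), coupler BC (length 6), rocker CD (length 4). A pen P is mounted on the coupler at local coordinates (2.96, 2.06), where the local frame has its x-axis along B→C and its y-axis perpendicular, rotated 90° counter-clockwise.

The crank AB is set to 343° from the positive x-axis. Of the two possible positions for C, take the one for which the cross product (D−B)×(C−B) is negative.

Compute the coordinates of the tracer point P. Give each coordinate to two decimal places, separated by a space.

4.56 -0.49

A=(0,0), D=(6.00,0)
B = A + 1.00·(cos343°, sin343°) = (0.9563, -0.2924)
|BD| = 5.0522
circle(B,6.00) ∩ circle(D,4.00): a=4.5054, h=3.9625
  candidates: C₊=(5.2249,3.9242) cross=20.019; C₋=(5.6835,-3.9875) cross=-20.019
  mode - wants cross < 0 → take C=(5.6835,-3.9875) (cross=-20.019)
ex = (C−B)/|BC| = (0.7879,-0.6158); ey = (0.6158,0.7879)
P = B + 2.96·ex + 2.06·ey = (4.5570,-0.4923)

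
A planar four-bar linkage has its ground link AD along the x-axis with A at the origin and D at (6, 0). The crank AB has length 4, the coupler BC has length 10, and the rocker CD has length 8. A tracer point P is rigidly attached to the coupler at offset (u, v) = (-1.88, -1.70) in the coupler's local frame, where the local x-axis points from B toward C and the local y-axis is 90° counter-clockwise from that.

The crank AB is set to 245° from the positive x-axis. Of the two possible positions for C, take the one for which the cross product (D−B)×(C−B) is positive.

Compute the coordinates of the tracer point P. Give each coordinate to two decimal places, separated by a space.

-0.51 -5.87

A=(0,0), D=(6.00,0)
B = A + 4.00·(cos245°, sin245°) = (-1.6905, -3.6252)
|BD| = 8.5021
circle(B,10.00) ∩ circle(D,8.00): a=6.3682, h=7.7101
  candidates: C₊=(0.7822,6.0642) cross=65.552; C₋=(7.3573,-7.8840) cross=-65.552
  mode + wants cross > 0 → take C=(0.7822,6.0642) (cross=65.552)
ex = (C−B)/|BC| = (0.2473,0.9689); ey = (-0.9689,0.2473)
P = B + -1.88·ex + -1.70·ey = (-0.5081,-5.8672)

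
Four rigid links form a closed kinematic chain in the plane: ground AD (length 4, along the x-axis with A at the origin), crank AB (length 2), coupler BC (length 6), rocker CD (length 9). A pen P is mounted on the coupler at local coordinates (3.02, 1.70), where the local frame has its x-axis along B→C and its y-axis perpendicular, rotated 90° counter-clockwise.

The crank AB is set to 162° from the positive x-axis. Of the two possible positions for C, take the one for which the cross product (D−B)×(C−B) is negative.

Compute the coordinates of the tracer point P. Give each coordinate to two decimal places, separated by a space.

-0.98 -2.72

A=(0,0), D=(4.00,0)
B = A + 2.00·(cos162°, sin162°) = (-1.9021, 0.6180)
|BD| = 5.9344
circle(B,6.00) ∩ circle(D,9.00): a=-0.8243, h=5.9431
  candidates: C₊=(-2.1030,6.6147) cross=35.269; C₋=(-3.3408,-5.2069) cross=-35.269
  mode - wants cross < 0 → take C=(-3.3408,-5.2069) (cross=-35.269)
ex = (C−B)/|BC| = (-0.2398,-0.9708); ey = (0.9708,-0.2398)
P = B + 3.02·ex + 1.70·ey = (-0.9759,-2.7215)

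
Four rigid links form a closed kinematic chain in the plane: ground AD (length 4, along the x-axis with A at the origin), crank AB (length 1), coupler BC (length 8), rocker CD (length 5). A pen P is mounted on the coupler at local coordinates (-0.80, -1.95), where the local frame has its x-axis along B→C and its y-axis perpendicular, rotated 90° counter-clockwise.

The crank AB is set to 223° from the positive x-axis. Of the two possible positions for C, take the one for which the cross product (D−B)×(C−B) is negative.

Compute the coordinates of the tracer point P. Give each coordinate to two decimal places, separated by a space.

-2.35 -2.03

A=(0,0), D=(4.00,0)
B = A + 1.00·(cos223°, sin223°) = (-0.7314, -0.6820)
|BD| = 4.7803
circle(B,8.00) ∩ circle(D,5.00): a=6.4694, h=4.7060
  candidates: C₊=(5.0005,4.8989) cross=22.496; C₋=(6.3433,-4.4169) cross=-22.496
  mode - wants cross < 0 → take C=(6.3433,-4.4169) (cross=-22.496)
ex = (C−B)/|BC| = (0.8843,-0.4669); ey = (0.4669,0.8843)
P = B + -0.80·ex + -1.95·ey = (-2.3492,-2.0330)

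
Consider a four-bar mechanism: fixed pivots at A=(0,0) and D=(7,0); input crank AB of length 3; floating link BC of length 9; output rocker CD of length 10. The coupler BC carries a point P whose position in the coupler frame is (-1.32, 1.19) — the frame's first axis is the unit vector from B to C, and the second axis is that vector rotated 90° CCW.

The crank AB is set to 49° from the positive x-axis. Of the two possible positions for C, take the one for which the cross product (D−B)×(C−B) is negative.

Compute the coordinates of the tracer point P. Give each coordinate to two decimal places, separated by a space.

3.50 3.16

A=(0,0), D=(7.00,0)
B = A + 3.00·(cos49°, sin49°) = (1.9682, 2.2641)
|BD| = 5.5177
circle(B,9.00) ∩ circle(D,10.00): a=1.0372, h=8.9400
  candidates: C₊=(6.5824,9.9913) cross=49.329; C₋=(-0.7544,-6.3142) cross=-49.329
  mode - wants cross < 0 → take C=(-0.7544,-6.3142) (cross=-49.329)
ex = (C−B)/|BC| = (-0.3025,-0.9531); ey = (0.9531,-0.3025)
P = B + -1.32·ex + 1.19·ey = (3.5017,3.1623)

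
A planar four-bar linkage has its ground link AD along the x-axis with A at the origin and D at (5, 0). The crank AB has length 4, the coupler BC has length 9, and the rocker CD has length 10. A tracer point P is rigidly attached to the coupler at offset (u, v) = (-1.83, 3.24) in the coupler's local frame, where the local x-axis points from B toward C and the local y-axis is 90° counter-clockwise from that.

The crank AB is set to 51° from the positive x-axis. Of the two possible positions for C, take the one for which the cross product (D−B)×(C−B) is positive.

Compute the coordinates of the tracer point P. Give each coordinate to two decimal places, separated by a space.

-0.99 4.34

A=(0,0), D=(5.00,0)
B = A + 4.00·(cos51°, sin51°) = (2.5173, 3.1086)
|BD| = 3.9783
circle(B,9.00) ∩ circle(D,10.00): a=-0.3988, h=8.9912
  candidates: C₊=(9.2939,9.0312) cross=35.770; C₋=(-4.7571,-2.1908) cross=-35.770
  mode + wants cross > 0 → take C=(9.2939,9.0312) (cross=35.770)
ex = (C−B)/|BC| = (0.7530,0.6581); ey = (-0.6581,0.7530)
P = B + -1.83·ex + 3.24·ey = (-0.9928,4.3439)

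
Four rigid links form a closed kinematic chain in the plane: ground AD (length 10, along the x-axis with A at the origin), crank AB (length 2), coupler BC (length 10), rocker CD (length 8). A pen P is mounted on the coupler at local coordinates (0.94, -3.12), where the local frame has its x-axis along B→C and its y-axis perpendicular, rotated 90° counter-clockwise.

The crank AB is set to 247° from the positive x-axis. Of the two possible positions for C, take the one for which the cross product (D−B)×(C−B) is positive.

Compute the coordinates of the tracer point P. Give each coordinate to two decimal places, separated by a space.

A=(0,0), D=(10.00,0)
B = A + 2.00·(cos247°, sin247°) = (-0.7815, -1.8410)
|BD| = 10.9375
circle(B,10.00) ∩ circle(D,8.00): a=7.1145, h=7.0274
  candidates: C₊=(5.0486,6.2836) cross=76.862; C₋=(7.4144,-7.5706) cross=-76.862
  mode + wants cross > 0 → take C=(5.0486,6.2836) (cross=76.862)
ex = (C−B)/|BC| = (0.5830,0.8125); ey = (-0.8125,0.5830)
P = B + 0.94·ex + -3.12·ey = (2.3015,-2.8963)

2.30 -2.90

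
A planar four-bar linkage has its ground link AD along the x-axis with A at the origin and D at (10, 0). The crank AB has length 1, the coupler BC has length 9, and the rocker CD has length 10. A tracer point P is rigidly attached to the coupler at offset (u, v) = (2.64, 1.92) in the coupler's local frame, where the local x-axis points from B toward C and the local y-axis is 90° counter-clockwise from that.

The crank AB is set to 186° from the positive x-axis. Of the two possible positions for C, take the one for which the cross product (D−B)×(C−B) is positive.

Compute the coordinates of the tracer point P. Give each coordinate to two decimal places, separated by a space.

-1.31 3.14

A=(0,0), D=(10.00,0)
B = A + 1.00·(cos186°, sin186°) = (-0.9945, -0.1045)
|BD| = 10.9950
circle(B,9.00) ∩ circle(D,10.00): a=4.6335, h=7.7156
  candidates: C₊=(3.5654,7.6548) cross=84.833; C₋=(3.7121,-7.7758) cross=-84.833
  mode + wants cross > 0 → take C=(3.5654,7.6548) (cross=84.833)
ex = (C−B)/|BC| = (0.5067,0.8621); ey = (-0.8621,0.5067)
P = B + 2.64·ex + 1.92·ey = (-1.3123,3.1443)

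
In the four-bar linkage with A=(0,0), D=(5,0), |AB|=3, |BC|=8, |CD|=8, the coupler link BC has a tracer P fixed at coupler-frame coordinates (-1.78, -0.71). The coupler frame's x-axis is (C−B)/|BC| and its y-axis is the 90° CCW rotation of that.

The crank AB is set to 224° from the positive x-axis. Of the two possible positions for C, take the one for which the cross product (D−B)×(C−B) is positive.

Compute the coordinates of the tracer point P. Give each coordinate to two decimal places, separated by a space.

-1.82 -3.97

A=(0,0), D=(5.00,0)
B = A + 3.00·(cos224°, sin224°) = (-2.1580, -2.0840)
|BD| = 7.4552
circle(B,8.00) ∩ circle(D,8.00): a=3.7276, h=7.0785
  candidates: C₊=(-0.5577,5.7543) cross=52.772; C₋=(3.3997,-7.8383) cross=-52.772
  mode + wants cross > 0 → take C=(-0.5577,5.7543) (cross=52.772)
ex = (C−B)/|BC| = (0.2000,0.9798); ey = (-0.9798,0.2000)
P = B + -1.78·ex + -0.71·ey = (-1.8184,-3.9700)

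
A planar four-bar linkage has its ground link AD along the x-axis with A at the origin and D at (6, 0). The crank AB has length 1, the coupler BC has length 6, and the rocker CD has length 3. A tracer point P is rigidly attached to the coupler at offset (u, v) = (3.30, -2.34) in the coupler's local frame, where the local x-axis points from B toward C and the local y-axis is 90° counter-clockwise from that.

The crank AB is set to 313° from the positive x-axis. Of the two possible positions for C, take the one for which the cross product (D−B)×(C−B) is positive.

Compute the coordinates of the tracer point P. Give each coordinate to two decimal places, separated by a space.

A=(0,0), D=(6.00,0)
B = A + 1.00·(cos313°, sin313°) = (0.6820, -0.7314)
|BD| = 5.3681
circle(B,6.00) ∩ circle(D,3.00): a=5.1989, h=2.9952
  candidates: C₊=(5.4244,2.9443) cross=16.079; C₋=(6.2405,-2.9903) cross=-16.079
  mode + wants cross > 0 → take C=(5.4244,2.9443) (cross=16.079)
ex = (C−B)/|BC| = (0.7904,0.6126); ey = (-0.6126,0.7904)
P = B + 3.30·ex + -2.34·ey = (4.7238,-0.5593)

4.72 -0.56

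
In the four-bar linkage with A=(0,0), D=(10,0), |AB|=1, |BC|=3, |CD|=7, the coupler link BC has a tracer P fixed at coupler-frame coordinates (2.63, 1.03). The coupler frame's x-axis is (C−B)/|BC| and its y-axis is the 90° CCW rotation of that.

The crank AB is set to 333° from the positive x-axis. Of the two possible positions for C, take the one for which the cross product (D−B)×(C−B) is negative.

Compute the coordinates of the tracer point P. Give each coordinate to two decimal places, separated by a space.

3.64 -1.12

A=(0,0), D=(10.00,0)
B = A + 1.00·(cos333°, sin333°) = (0.8910, -0.4540)
|BD| = 9.1203
circle(B,3.00) ∩ circle(D,7.00): a=2.3672, h=1.8429
  candidates: C₊=(3.1636,1.5044) cross=16.808; C₋=(3.3470,-2.1767) cross=-16.808
  mode - wants cross < 0 → take C=(3.3470,-2.1767) (cross=-16.808)
ex = (C−B)/|BC| = (0.8187,-0.5743); ey = (0.5743,0.8187)
P = B + 2.63·ex + 1.03·ey = (3.6356,-1.1210)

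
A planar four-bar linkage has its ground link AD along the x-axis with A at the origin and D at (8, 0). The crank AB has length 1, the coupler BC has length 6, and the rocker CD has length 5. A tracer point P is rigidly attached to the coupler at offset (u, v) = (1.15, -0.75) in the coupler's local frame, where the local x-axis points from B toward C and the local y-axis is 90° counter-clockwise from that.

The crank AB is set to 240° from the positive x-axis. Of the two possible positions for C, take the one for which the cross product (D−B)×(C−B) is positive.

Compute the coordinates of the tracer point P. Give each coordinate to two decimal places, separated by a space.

0.86 -0.68

A=(0,0), D=(8.00,0)
B = A + 1.00·(cos240°, sin240°) = (-0.5000, -0.8660)
|BD| = 8.5440
circle(B,6.00) ∩ circle(D,5.00): a=4.9157, h=3.4403
  candidates: C₊=(4.0417,3.0548) cross=29.394; C₋=(4.7391,-3.7903) cross=-29.394
  mode + wants cross > 0 → take C=(4.0417,3.0548) (cross=29.394)
ex = (C−B)/|BC| = (0.7570,0.6535); ey = (-0.6535,0.7570)
P = B + 1.15·ex + -0.75·ey = (0.8606,-0.6822)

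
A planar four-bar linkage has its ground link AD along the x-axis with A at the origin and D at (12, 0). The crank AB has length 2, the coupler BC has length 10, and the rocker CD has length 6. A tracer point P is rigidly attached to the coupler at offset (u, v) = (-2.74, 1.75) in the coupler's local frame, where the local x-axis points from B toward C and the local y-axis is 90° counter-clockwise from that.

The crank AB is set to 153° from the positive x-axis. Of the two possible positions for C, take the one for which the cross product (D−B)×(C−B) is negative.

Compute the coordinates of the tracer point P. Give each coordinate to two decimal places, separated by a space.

-3.45 3.70

A=(0,0), D=(12.00,0)
B = A + 2.00·(cos153°, sin153°) = (-1.7820, 0.9080)
|BD| = 13.8119
circle(B,10.00) ∩ circle(D,6.00): a=9.2228, h=3.8652
  candidates: C₊=(7.6749,4.1586) cross=53.386; C₋=(7.1667,-3.5552) cross=-53.386
  mode - wants cross < 0 → take C=(7.1667,-3.5552) (cross=-53.386)
ex = (C−B)/|BC| = (0.8949,-0.4463); ey = (0.4463,0.8949)
P = B + -2.74·ex + 1.75·ey = (-3.4529,3.6969)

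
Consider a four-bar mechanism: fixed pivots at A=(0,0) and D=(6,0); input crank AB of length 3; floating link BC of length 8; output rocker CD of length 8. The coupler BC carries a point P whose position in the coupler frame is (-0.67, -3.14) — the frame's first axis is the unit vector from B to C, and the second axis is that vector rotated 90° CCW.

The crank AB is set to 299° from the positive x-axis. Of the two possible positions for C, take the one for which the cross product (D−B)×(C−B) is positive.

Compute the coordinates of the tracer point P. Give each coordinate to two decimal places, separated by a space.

A=(0,0), D=(6.00,0)
B = A + 3.00·(cos299°, sin299°) = (1.4544, -2.6239)
|BD| = 5.2485
circle(B,8.00) ∩ circle(D,8.00): a=2.6243, h=7.5573
  candidates: C₊=(-0.0509,5.2332) cross=39.665; C₋=(7.5053,-7.8571) cross=-39.665
  mode + wants cross > 0 → take C=(-0.0509,5.2332) (cross=39.665)
ex = (C−B)/|BC| = (-0.1882,0.9821); ey = (-0.9821,-0.1882)
P = B + -0.67·ex + -3.14·ey = (4.6644,-2.6911)

4.66 -2.69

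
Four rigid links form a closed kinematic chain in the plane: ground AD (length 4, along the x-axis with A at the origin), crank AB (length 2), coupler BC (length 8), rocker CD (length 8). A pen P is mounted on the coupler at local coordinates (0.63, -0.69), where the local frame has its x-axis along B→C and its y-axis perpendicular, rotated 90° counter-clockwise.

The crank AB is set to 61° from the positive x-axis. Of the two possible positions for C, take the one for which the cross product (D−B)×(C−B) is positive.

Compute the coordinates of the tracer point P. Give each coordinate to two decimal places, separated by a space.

1.90 1.75

A=(0,0), D=(4.00,0)
B = A + 2.00·(cos61°, sin61°) = (0.9696, 1.7492)
|BD| = 3.4990
circle(B,8.00) ∩ circle(D,8.00): a=1.7495, h=7.8064
  candidates: C₊=(6.3874,7.6355) cross=27.314; C₋=(-1.4178,-5.8862) cross=-27.314
  mode + wants cross > 0 → take C=(6.3874,7.6355) (cross=27.314)
ex = (C−B)/|BC| = (0.6772,0.7358); ey = (-0.7358,0.6772)
P = B + 0.63·ex + -0.69·ey = (1.9040,1.7455)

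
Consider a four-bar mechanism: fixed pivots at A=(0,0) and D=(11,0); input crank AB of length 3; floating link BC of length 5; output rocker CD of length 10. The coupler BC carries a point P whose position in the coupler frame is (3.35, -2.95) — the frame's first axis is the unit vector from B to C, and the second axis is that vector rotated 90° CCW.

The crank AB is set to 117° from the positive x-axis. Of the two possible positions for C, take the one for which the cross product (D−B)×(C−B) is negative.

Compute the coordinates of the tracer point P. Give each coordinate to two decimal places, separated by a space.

A=(0,0), D=(11.00,0)
B = A + 3.00·(cos117°, sin117°) = (-1.3620, 2.6730)
|BD| = 12.6477
circle(B,5.00) ∩ circle(D,10.00): a=3.3589, h=3.7038
  candidates: C₊=(2.7038,5.5833) cross=46.844; C₋=(1.1382,-1.6570) cross=-46.844
  mode - wants cross < 0 → take C=(1.1382,-1.6570) (cross=-46.844)
ex = (C−B)/|BC| = (0.5000,-0.8660); ey = (0.8660,0.5000)
P = B + 3.35·ex + -2.95·ey = (-2.2415,-1.7032)

-2.24 -1.70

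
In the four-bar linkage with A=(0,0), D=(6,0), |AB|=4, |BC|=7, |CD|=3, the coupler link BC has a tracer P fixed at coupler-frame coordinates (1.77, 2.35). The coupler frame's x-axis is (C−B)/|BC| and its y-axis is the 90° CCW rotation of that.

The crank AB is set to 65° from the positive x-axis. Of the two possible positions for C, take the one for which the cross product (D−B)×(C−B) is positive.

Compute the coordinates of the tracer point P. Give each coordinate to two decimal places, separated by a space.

4.02 5.42

A=(0,0), D=(6.00,0)
B = A + 4.00·(cos65°, sin65°) = (1.6905, 3.6252)
|BD| = 5.6315
circle(B,7.00) ∩ circle(D,3.00): a=6.3672, h=2.9084
  candidates: C₊=(8.4352,1.7521) cross=16.379; C₋=(4.6907,-2.6992) cross=-16.379
  mode + wants cross > 0 → take C=(8.4352,1.7521) (cross=16.379)
ex = (C−B)/|BC| = (0.9635,-0.2676); ey = (0.2676,0.9635)
P = B + 1.77·ex + 2.35·ey = (4.0248,5.4159)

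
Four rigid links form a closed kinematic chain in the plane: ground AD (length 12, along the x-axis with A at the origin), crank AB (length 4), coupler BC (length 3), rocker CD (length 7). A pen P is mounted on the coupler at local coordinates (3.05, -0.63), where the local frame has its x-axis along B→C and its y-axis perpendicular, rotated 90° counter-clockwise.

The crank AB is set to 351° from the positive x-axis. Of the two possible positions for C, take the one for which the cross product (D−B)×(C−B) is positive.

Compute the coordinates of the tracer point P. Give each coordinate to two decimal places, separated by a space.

A=(0,0), D=(12.00,0)
B = A + 4.00·(cos351°, sin351°) = (3.9508, -0.6257)
|BD| = 8.0735
circle(B,3.00) ∩ circle(D,7.00): a=1.5595, h=2.5628
  candidates: C₊=(5.3070,2.0502) cross=20.691; C₋=(5.7042,-3.0599) cross=-20.691
  mode + wants cross > 0 → take C=(5.3070,2.0502) (cross=20.691)
ex = (C−B)/|BC| = (0.4521,0.8920); ey = (-0.8920,0.4521)
P = B + 3.05·ex + -0.63·ey = (5.8915,1.8100)

5.89 1.81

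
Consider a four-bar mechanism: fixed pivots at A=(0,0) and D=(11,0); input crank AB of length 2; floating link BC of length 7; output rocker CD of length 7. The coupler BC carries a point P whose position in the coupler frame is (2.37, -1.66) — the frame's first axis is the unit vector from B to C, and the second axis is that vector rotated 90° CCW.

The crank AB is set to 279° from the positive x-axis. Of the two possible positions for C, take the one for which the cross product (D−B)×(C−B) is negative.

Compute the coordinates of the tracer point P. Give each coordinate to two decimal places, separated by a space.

1.60 -4.57

A=(0,0), D=(11.00,0)
B = A + 2.00·(cos279°, sin279°) = (0.3129, -1.9754)
|BD| = 10.8682
circle(B,7.00) ∩ circle(D,7.00): a=5.4341, h=4.4126
  candidates: C₊=(4.8544,3.3514) cross=47.957; C₋=(6.4585,-5.3268) cross=-47.957
  mode - wants cross < 0 → take C=(6.4585,-5.3268) (cross=-47.957)
ex = (C−B)/|BC| = (0.8779,-0.4788); ey = (0.4788,0.8779)
P = B + 2.37·ex + -1.66·ey = (1.5988,-4.5674)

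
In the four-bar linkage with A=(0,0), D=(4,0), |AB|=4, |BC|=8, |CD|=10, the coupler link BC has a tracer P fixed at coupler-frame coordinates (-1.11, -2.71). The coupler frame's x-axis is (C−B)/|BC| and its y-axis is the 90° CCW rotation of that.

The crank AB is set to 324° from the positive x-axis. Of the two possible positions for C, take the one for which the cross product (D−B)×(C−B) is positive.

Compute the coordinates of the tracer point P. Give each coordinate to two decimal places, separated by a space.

A=(0,0), D=(4.00,0)
B = A + 4.00·(cos324°, sin324°) = (3.2361, -2.3511)
|BD| = 2.4721
circle(B,8.00) ∩ circle(D,10.00): a=-6.0451, h=5.2399
  candidates: C₊=(-3.6154,-6.4811) cross=12.954; C₋=(6.3515,-9.7196) cross=-12.954
  mode + wants cross > 0 → take C=(-3.6154,-6.4811) (cross=12.954)
ex = (C−B)/|BC| = (-0.8564,-0.5162); ey = (0.5162,-0.8564)
P = B + -1.11·ex + -2.71·ey = (2.7877,0.5428)

2.79 0.54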